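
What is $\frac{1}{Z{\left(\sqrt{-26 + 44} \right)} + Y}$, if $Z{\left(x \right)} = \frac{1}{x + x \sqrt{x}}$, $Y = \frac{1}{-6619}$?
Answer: $\frac{19857 \left(- \sqrt{2} - 2^{\frac{3}{4}} \sqrt{3}\right)}{-6619 + 3 \sqrt{2} + 3 \cdot 2^{\frac{3}{4}} \sqrt{3}} \approx 13.007$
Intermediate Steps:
$Y = - \frac{1}{6619} \approx -0.00015108$
$Z{\left(x \right)} = \frac{1}{x + x^{\frac{3}{2}}}$
$\frac{1}{Z{\left(\sqrt{-26 + 44} \right)} + Y} = \frac{1}{\frac{1}{\sqrt{-26 + 44} + \left(\sqrt{-26 + 44}\right)^{\frac{3}{2}}} - \frac{1}{6619}} = \frac{1}{\frac{1}{\sqrt{18} + \left(\sqrt{18}\right)^{\frac{3}{2}}} - \frac{1}{6619}} = \frac{1}{\frac{1}{3 \sqrt{2} + \left(3 \sqrt{2}\right)^{\frac{3}{2}}} - \frac{1}{6619}} = \frac{1}{\frac{1}{3 \sqrt{2} + 3 \cdot 2^{\frac{3}{4}} \sqrt{3}} - \frac{1}{6619}} = \frac{1}{- \frac{1}{6619} + \frac{1}{3 \sqrt{2} + 3 \cdot 2^{\frac{3}{4}} \sqrt{3}}}$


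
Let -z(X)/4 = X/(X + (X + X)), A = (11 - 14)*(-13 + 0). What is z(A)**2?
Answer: 16/9 ≈ 1.7778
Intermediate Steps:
A = 39 (A = -3*(-13) = 39)
z(X) = -4/3 (z(X) = -4*X/(X + (X + X)) = -4*X/(X + 2*X) = -4*X/(3*X) = -4*1/(3*X)*X = -4*1/3 = -4/3)
z(A)**2 = (-4/3)**2 = 16/9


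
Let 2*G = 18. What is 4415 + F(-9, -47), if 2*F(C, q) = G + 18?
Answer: 8857/2 ≈ 4428.5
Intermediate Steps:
G = 9 (G = (½)*18 = 9)
F(C, q) = 27/2 (F(C, q) = (9 + 18)/2 = (½)*27 = 27/2)
4415 + F(-9, -47) = 4415 + 27/2 = 8857/2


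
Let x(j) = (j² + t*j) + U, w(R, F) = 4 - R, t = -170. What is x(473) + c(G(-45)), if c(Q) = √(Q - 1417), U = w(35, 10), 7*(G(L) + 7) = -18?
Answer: 143288 + I*√69902/7 ≈ 1.4329e+5 + 37.77*I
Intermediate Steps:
G(L) = -67/7 (G(L) = -7 + (⅐)*(-18) = -7 - 18/7 = -67/7)
U = -31 (U = 4 - 1*35 = 4 - 35 = -31)
c(Q) = √(-1417 + Q)
x(j) = -31 + j² - 170*j (x(j) = (j² - 170*j) - 31 = -31 + j² - 170*j)
x(473) + c(G(-45)) = (-31 + 473² - 170*473) + √(-1417 - 67/7) = (-31 + 223729 - 80410) + √(-9986/7) = 143288 + I*√69902/7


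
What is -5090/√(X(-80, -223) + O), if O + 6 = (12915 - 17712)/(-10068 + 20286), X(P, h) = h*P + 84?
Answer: -5090*√1229930966/4694393 ≈ -38.026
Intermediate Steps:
X(P, h) = 84 + P*h (X(P, h) = P*h + 84 = 84 + P*h)
O = -1695/262 (O = -6 + (12915 - 17712)/(-10068 + 20286) = -6 - 4797/10218 = -6 - 4797*1/10218 = -6 - 123/262 = -1695/262 ≈ -6.4695)
-5090/√(X(-80, -223) + O) = -5090/√((84 - 80*(-223)) - 1695/262) = -5090/√((84 + 17840) - 1695/262) = -5090/√(17924 - 1695/262) = -5090*√1229930966/4694393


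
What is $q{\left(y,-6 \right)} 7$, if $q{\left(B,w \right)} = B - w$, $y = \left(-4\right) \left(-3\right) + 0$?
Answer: $126$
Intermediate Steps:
$y = 12$ ($y = 12 + 0 = 12$)
$q{\left(y,-6 \right)} 7 = \left(12 - -6\right) 7 = \left(12 + 6\right) 7 = 18 \cdot 7 = 126$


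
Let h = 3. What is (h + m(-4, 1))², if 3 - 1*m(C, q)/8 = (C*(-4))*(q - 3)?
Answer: 80089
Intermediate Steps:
m(C, q) = 24 + 32*C*(-3 + q) (m(C, q) = 24 - 8*C*(-4)*(q - 3) = 24 - 8*(-4*C)*(-3 + q) = 24 - (-32)*C*(-3 + q) = 24 + 32*C*(-3 + q))
(h + m(-4, 1))² = (3 + (24 - 96*(-4) + 32*(-4)*1))² = (3 + (24 + 384 - 128))² = (3 + 280)² = 283² = 80089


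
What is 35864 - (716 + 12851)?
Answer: 22297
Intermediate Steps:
35864 - (716 + 12851) = 35864 - 1*13567 = 35864 - 13567 = 22297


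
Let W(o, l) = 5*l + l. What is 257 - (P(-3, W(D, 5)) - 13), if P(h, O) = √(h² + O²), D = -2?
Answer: 270 - 3*√101 ≈ 239.85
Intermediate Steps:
W(o, l) = 6*l
P(h, O) = √(O² + h²)
257 - (P(-3, W(D, 5)) - 13) = 257 - (√((6*5)² + (-3)²) - 13) = 257 - (√(30² + 9) - 13) = 257 - (√(900 + 9) - 13) = 257 - (√909 - 13) = 257 - (3*√101 - 13) = 257 - (-13 + 3*√101) = 257 + (13 - 3*√101) = 270 - 3*√101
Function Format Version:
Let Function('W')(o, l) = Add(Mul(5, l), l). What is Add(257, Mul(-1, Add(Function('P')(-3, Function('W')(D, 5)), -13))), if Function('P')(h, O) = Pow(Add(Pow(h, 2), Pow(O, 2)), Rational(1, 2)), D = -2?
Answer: Add(270, Mul(-3, Pow(101, Rational(1, 2)))) ≈ 239.85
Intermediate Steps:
Function('W')(o, l) = Mul(6, l)
Function('P')(h, O) = Pow(Add(Pow(O, 2), Pow(h, 2)), Rational(1, 2))
Add(257, Mul(-1, Add(Function('P')(-3, Function('W')(D, 5)), -13))) = Add(257, Mul(-1, Add(Pow(Add(Pow(Mul(6, 5), 2), Pow(-3, 2)), Rational(1, 2)), -13))) = Add(257, Mul(-1, Add(Pow(Add(Pow(30, 2), 9), Rational(1, 2)), -13))) = Add(257, Mul(-1, Add(Pow(Add(900, 9), Rational(1, 2)), -13))) = Add(257, Mul(-1, Add(Pow(909, Rational(1, 2)), -13))) = Add(257, Mul(-1, Add(Mul(3, Pow(101, Rational(1, 2))), -13))) = Add(257, Mul(-1, Add(-13, Mul(3, Pow(101, Rational(1, 2)))))) = Add(257, Add(13, Mul(-3, Pow(101, Rational(1, 2))))) = Add(270, Mul(-3, Pow(101, Rational(1, 2))))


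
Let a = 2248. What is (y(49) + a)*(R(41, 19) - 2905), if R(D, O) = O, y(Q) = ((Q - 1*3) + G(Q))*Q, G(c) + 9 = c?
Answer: -18649332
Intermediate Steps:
G(c) = -9 + c
y(Q) = Q*(-12 + 2*Q) (y(Q) = ((Q - 1*3) + (-9 + Q))*Q = ((Q - 3) + (-9 + Q))*Q = ((-3 + Q) + (-9 + Q))*Q = (-12 + 2*Q)*Q = Q*(-12 + 2*Q))
(y(49) + a)*(R(41, 19) - 2905) = (2*49*(-6 + 49) + 2248)*(19 - 2905) = (2*49*43 + 2248)*(-2886) = (4214 + 2248)*(-2886) = 6462*(-2886) = -18649332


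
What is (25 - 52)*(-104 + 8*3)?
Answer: 2160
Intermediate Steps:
(25 - 52)*(-104 + 8*3) = -27*(-104 + 24) = -27*(-80) = 2160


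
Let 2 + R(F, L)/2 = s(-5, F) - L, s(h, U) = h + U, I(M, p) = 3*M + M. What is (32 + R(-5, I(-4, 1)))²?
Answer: 1600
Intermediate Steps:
I(M, p) = 4*M
s(h, U) = U + h
R(F, L) = -14 - 2*L + 2*F (R(F, L) = -4 + 2*((F - 5) - L) = -4 + 2*((-5 + F) - L) = -4 + 2*(-5 + F - L) = -4 + (-10 - 2*L + 2*F) = -14 - 2*L + 2*F)
(32 + R(-5, I(-4, 1)))² = (32 + (-14 - 8*(-4) + 2*(-5)))² = (32 + (-14 - 2*(-16) - 10))² = (32 + (-14 + 32 - 10))² = (32 + 8)² = 40² = 1600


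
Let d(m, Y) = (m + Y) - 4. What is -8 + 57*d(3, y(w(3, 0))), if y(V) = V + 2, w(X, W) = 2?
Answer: 163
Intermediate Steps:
y(V) = 2 + V
d(m, Y) = -4 + Y + m (d(m, Y) = (Y + m) - 4 = -4 + Y + m)
-8 + 57*d(3, y(w(3, 0))) = -8 + 57*(-4 + (2 + 2) + 3) = -8 + 57*(-4 + 4 + 3) = -8 + 57*3 = -8 + 171 = 163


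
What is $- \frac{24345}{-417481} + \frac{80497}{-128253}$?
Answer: $- \frac{30483648772}{53543190693} \approx -0.56933$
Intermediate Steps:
$- \frac{24345}{-417481} + \frac{80497}{-128253} = \left(-24345\right) \left(- \frac{1}{417481}\right) + 80497 \left(- \frac{1}{128253}\right) = \frac{24345}{417481} - \frac{80497}{128253} = - \frac{30483648772}{53543190693}$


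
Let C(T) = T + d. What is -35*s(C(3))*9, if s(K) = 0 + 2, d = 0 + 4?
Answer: -630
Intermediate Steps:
d = 4
C(T) = 4 + T (C(T) = T + 4 = 4 + T)
s(K) = 2
-35*s(C(3))*9 = -35*2*9 = -70*9 = -630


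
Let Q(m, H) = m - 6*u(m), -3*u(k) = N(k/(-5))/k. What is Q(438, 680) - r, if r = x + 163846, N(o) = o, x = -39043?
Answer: -621827/5 ≈ -1.2437e+5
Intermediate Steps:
u(k) = 1/15 (u(k) = -k/(-5)/(3*k) = -k*(-1/5)/(3*k) = -(-k/5)/(3*k) = -1/3*(-1/5) = 1/15)
r = 124803 (r = -39043 + 163846 = 124803)
Q(m, H) = -2/5 + m (Q(m, H) = m - 6*1/15 = m - 2/5 = -2/5 + m)
Q(438, 680) - r = (-2/5 + 438) - 1*124803 = 2188/5 - 124803 = -621827/5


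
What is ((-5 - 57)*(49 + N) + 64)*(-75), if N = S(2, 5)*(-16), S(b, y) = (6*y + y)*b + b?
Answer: -5133750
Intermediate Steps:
S(b, y) = b + 7*b*y (S(b, y) = (7*y)*b + b = 7*b*y + b = b + 7*b*y)
N = -1152 (N = (2*(1 + 7*5))*(-16) = (2*(1 + 35))*(-16) = (2*36)*(-16) = 72*(-16) = -1152)
((-5 - 57)*(49 + N) + 64)*(-75) = ((-5 - 57)*(49 - 1152) + 64)*(-75) = (-62*(-1103) + 64)*(-75) = (68386 + 64)*(-75) = 68450*(-75) = -5133750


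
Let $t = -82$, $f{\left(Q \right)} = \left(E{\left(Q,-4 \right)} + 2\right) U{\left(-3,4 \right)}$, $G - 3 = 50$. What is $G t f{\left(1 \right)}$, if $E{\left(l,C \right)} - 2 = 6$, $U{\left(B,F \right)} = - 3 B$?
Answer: $-391140$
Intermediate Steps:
$E{\left(l,C \right)} = 8$ ($E{\left(l,C \right)} = 2 + 6 = 8$)
$G = 53$ ($G = 3 + 50 = 53$)
$f{\left(Q \right)} = 90$ ($f{\left(Q \right)} = \left(8 + 2\right) \left(\left(-3\right) \left(-3\right)\right) = 10 \cdot 9 = 90$)
$G t f{\left(1 \right)} = 53 \left(-82\right) 90 = \left(-4346\right) 90 = -391140$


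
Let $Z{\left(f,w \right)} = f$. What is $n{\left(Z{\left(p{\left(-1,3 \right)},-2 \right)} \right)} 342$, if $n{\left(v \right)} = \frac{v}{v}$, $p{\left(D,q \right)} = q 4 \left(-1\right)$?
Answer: $342$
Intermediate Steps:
$p{\left(D,q \right)} = - 4 q$ ($p{\left(D,q \right)} = 4 q \left(-1\right) = - 4 q$)
$n{\left(v \right)} = 1$
$n{\left(Z{\left(p{\left(-1,3 \right)},-2 \right)} \right)} 342 = 1 \cdot 342 = 342$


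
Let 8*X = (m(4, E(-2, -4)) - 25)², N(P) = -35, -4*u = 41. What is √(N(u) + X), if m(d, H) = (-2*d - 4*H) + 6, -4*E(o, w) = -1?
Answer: 3*√7 ≈ 7.9373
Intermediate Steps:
u = -41/4 (u = -¼*41 = -41/4 ≈ -10.250)
E(o, w) = ¼ (E(o, w) = -¼*(-1) = ¼)
m(d, H) = 6 - 4*H - 2*d (m(d, H) = (-4*H - 2*d) + 6 = 6 - 4*H - 2*d)
X = 98 (X = ((6 - 4*¼ - 2*4) - 25)²/8 = ((6 - 1 - 8) - 25)²/8 = (-3 - 25)²/8 = (⅛)*(-28)² = (⅛)*784 = 98)
√(N(u) + X) = √(-35 + 98) = √63 = 3*√7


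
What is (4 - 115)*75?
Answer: -8325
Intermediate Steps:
(4 - 115)*75 = -111*75 = -8325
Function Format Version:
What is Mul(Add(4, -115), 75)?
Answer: -8325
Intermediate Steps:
Mul(Add(4, -115), 75) = Mul(-111, 75) = -8325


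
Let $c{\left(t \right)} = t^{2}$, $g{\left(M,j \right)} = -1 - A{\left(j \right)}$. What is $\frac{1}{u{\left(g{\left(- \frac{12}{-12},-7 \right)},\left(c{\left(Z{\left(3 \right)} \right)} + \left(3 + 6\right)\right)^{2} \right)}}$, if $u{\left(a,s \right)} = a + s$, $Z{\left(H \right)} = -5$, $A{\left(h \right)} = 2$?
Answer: $\frac{1}{1153} \approx 0.0008673$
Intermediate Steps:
$g{\left(M,j \right)} = -3$ ($g{\left(M,j \right)} = -1 - 2 = -3$)
$\frac{1}{u{\left(g{\left(- \frac{12}{-12},-7 \right)},\left(c{\left(Z{\left(3 \right)} \right)} + \left(3 + 6\right)\right)^{2} \right)}} = \frac{1}{-3 + \left(\left(-5\right)^{2} + \left(3 + 6\right)\right)^{2}} = \frac{1}{-3 + \left(25 + 9\right)^{2}} = \frac{1}{-3 + 34^{2}} = \frac{1}{-3 + 1156} = \frac{1}{1153}$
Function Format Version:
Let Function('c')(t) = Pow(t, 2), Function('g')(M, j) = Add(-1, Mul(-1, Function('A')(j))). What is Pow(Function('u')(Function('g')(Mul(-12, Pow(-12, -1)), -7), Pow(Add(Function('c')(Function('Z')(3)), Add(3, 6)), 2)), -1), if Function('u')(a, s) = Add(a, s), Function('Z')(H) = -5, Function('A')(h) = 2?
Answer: Rational(1, 1153) ≈ 0.00086730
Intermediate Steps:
Function('g')(M, j) = -3 (Function('g')(M, j) = Add(-1, Mul(-1, 2)) = Add(-1, -2) = -3)
Pow(Function('u')(Function('g')(Mul(-12, Pow(-12, -1)), -7), Pow(Add(Function('c')(Function('Z')(3)), Add(3, 6)), 2)), -1) = Pow(Add(-3, Pow(Add(Pow(-5, 2), Add(3, 6)), 2)), -1) = Pow(Add(-3, Pow(Add(25, 9), 2)), -1) = Pow(Add(-3, Pow(34, 2)), -1) = Pow(Add(-3, 1156), -1) = Pow(1153, -1) = Rational(1, 1153)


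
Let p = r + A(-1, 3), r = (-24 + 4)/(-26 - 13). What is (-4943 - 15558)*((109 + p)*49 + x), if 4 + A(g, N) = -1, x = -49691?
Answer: 2741180825/3 ≈ 9.1373e+8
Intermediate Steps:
A(g, N) = -5 (A(g, N) = -4 - 1 = -5)
r = 20/39 (r = -20/(-39) = -20*(-1/39) = 20/39 ≈ 0.51282)
p = -175/39 (p = 20/39 - 5 = -175/39 ≈ -4.4872)
(-4943 - 15558)*((109 + p)*49 + x) = (-4943 - 15558)*((109 - 175/39)*49 - 49691) = -20501*((4076/39)*49 - 49691) = -20501*(199724/39 - 49691) = -20501*(-1738225/39) = 2741180825/3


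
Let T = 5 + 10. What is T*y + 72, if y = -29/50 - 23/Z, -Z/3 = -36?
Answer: 10819/180 ≈ 60.106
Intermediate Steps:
Z = 108 (Z = -3*(-36) = 108)
T = 15
y = -2141/2700 (y = -29/50 - 23/108 = -2141/2700 ≈ -0.79296)
T*y + 72 = 15*(-2141/2700) + 72 = -2141/180 + 72 = 10819/180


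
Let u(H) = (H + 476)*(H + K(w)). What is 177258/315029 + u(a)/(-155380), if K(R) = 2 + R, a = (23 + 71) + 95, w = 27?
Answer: -1812740609/4894920602 ≈ -0.37033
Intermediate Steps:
a = 189 (a = 94 + 95 = 189)
u(H) = (29 + H)*(476 + H) (u(H) = (H + 476)*(H + (2 + 27)) = (476 + H)*(H + 29) = (476 + H)*(29 + H) = (29 + H)*(476 + H))
177258/315029 + u(a)/(-155380) = 177258/315029 + (13804 + 189² + 505*189)/(-155380) = 177258*(1/315029) + (13804 + 35721 + 95445)*(-1/155380) = 177258/315029 + 144970*(-1/155380) = 177258/315029 - 14497/15538 = -1812740609/4894920602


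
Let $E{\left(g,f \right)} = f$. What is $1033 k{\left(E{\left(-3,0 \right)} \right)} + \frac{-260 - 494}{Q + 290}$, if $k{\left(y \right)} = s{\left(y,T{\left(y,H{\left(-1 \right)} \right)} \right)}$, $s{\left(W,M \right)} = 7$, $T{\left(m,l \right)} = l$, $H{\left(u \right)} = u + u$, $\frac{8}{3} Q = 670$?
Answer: $\frac{15652099}{2165} \approx 7229.6$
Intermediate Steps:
$Q = \frac{1005}{4}$ ($Q = \frac{3}{8} \cdot 670 = \frac{1005}{4} \approx 251.25$)
$H{\left(u \right)} = 2 u$
$k{\left(y \right)} = 7$
$1033 k{\left(E{\left(-3,0 \right)} \right)} + \frac{-260 - 494}{Q + 290} = 1033 \cdot 7 + \frac{-260 - 494}{\frac{1005}{4} + 290} = 7231 - \frac{754}{\frac{2165}{4}} = 7231 - \frac{3016}{2165} = \frac{15652099}{2165}$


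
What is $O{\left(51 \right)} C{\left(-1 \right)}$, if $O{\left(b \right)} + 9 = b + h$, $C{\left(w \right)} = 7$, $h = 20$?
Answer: $434$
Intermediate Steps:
$O{\left(b \right)} = 11 + b$ ($O{\left(b \right)} = -9 + \left(b + 20\right) = -9 + \left(20 + b\right) = 11 + b$)
$O{\left(51 \right)} C{\left(-1 \right)} = \left(11 + 51\right) 7 = 62 \cdot 7 = 434$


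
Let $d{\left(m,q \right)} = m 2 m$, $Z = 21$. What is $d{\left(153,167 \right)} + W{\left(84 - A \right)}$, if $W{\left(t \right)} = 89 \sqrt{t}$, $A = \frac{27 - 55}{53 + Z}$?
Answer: $46818 + \frac{89 \sqrt{115514}}{37} \approx 47636.0$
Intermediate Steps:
$d{\left(m,q \right)} = 2 m^{2}$ ($d{\left(m,q \right)} = 2 m m = 2 m^{2}$)
$A = - \frac{14}{37}$ ($A = \frac{27 - 55}{53 + 21} = - \frac{28}{74} = \left(-28\right) \frac{1}{74} = - \frac{14}{37} \approx -0.37838$)
$d{\left(153,167 \right)} + W{\left(84 - A \right)} = 2 \cdot 153^{2} + 89 \sqrt{84 - - \frac{14}{37}} = 2 \cdot 23409 + 89 \sqrt{84 + \frac{14}{37}} = 46818 + 89 \sqrt{\frac{3122}{37}} = 46818 + 89 \frac{\sqrt{115514}}{37} = 46818 + \frac{89 \sqrt{115514}}{37}$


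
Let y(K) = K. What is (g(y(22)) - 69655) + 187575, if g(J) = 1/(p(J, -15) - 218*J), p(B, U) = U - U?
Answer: 565544319/4796 ≈ 1.1792e+5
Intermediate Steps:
p(B, U) = 0
g(J) = -1/(218*J) (g(J) = 1/(0 - 218*J) = 1/(-218*J) = -1/(218*J))
(g(y(22)) - 69655) + 187575 = (-1/218/22 - 69655) + 187575 = (-1/218*1/22 - 69655) + 187575 = (-1/4796 - 69655) + 187575 = -334065381/4796 + 187575 = 565544319/4796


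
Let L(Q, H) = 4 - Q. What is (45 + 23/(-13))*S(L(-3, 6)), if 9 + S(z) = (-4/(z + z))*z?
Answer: -6182/13 ≈ -475.54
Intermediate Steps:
S(z) = -11 (S(z) = -9 + (-4/(z + z))*z = -9 + (-4/(2*z))*z = -9 + ((1/(2*z))*(-4))*z = -9 + (-2/z)*z = -9 - 2 = -11)
(45 + 23/(-13))*S(L(-3, 6)) = (45 + 23/(-13))*(-11) = (45 + 23*(-1/13))*(-11) = (45 - 23/13)*(-11) = (562/13)*(-11) = -6182/13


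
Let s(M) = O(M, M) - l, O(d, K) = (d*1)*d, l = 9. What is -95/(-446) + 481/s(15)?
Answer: 117523/48168 ≈ 2.4399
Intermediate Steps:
O(d, K) = d² (O(d, K) = d*d = d²)
s(M) = -9 + M² (s(M) = M² - 1*9 = M² - 9 = -9 + M²)
-95/(-446) + 481/s(15) = -95/(-446) + 481/(-9 + 15²) = -95*(-1/446) + 481/(-9 + 225) = 95/446 + 481/216 = 117523/48168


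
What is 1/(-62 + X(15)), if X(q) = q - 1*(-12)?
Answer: -1/35 ≈ -0.028571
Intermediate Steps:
X(q) = 12 + q (X(q) = q + 12 = 12 + q)
1/(-62 + X(15)) = 1/(-62 + (12 + 15)) = 1/(-62 + 27) = 1/(-35) = -1/35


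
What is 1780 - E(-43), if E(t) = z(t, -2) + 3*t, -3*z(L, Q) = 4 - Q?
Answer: 1911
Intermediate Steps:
z(L, Q) = -4/3 + Q/3 (z(L, Q) = -(4 - Q)/3 = -4/3 + Q/3)
E(t) = -2 + 3*t (E(t) = (-4/3 + (⅓)*(-2)) + 3*t = (-4/3 - ⅔) + 3*t = -2 + 3*t)
1780 - E(-43) = 1780 - (-2 + 3*(-43)) = 1780 - (-2 - 129) = 1780 - 1*(-131) = 1780 + 131 = 1911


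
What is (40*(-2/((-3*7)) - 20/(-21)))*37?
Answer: 32560/21 ≈ 1550.5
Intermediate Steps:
(40*(-2/((-3*7)) - 20/(-21)))*37 = (40*(-2/(-21) - 20*(-1/21)))*37 = (40*(-2*(-1/21) + 20/21))*37 = (40*(2/21 + 20/21))*37 = (40*(22/21))*37 = (880/21)*37 = 32560/21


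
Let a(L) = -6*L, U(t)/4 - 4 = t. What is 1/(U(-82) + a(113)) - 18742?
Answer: -18554581/990 ≈ -18742.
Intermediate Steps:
U(t) = 16 + 4*t
1/(U(-82) + a(113)) - 18742 = 1/((16 + 4*(-82)) - 6*113) - 18742 = 1/((16 - 328) - 678) - 18742 = 1/(-312 - 678) - 18742 = 1/(-990) - 18742 = -1/990 - 18742 = -18554581/990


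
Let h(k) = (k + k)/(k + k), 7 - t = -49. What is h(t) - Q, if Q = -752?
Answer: 753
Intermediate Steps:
t = 56 (t = 7 - 1*(-49) = 7 + 49 = 56)
h(k) = 1 (h(k) = (2*k)/((2*k)) = (2*k)*(1/(2*k)) = 1)
h(t) - Q = 1 - 1*(-752) = 1 + 752 = 753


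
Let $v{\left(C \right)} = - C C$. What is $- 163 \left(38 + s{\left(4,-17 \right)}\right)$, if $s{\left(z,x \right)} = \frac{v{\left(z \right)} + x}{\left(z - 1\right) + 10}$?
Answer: $- \frac{75143}{13} \approx -5780.2$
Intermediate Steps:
$v{\left(C \right)} = - C^{2}$
$s{\left(z,x \right)} = \frac{x - z^{2}}{9 + z}$ ($s{\left(z,x \right)} = \frac{- z^{2} + x}{\left(z - 1\right) + 10} = \frac{x - z^{2}}{\left(-1 + z\right) + 10} = \frac{x - z^{2}}{9 + z}$)
$- 163 \left(38 + s{\left(4,-17 \right)}\right) = - 163 \left(38 + \frac{-17 - 4^{2}}{9 + 4}\right) = - 163 \left(38 + \frac{-17 - 16}{13}\right) = - 163 \left(38 + \frac{1}{13} \left(-33\right)\right) = - 163 \left(38 - \frac{33}{13}\right) = \left(-163\right) \frac{461}{13} = - \frac{75143}{13}$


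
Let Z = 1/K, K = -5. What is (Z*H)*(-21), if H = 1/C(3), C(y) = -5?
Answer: -21/25 ≈ -0.84000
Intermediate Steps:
Z = -⅕ (Z = 1/(-5) = -⅕ ≈ -0.20000)
H = -⅕ (H = 1/(-5) = -⅕ ≈ -0.20000)
(Z*H)*(-21) = -⅕*(-⅕)*(-21) = (1/25)*(-21) = -21/25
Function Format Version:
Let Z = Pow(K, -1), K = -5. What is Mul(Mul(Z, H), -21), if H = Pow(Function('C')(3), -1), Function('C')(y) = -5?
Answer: Rational(-21, 25) ≈ -0.84000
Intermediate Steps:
Z = Rational(-1, 5) (Z = Pow(-5, -1) = Rational(-1, 5) ≈ -0.20000)
H = Rational(-1, 5) (H = Pow(-5, -1) = Rational(-1, 5) ≈ -0.20000)
Mul(Mul(Z, H), -21) = Mul(Mul(Rational(-1, 5), Rational(-1, 5)), -21) = Mul(Rational(1, 25), -21) = Rational(-21, 25)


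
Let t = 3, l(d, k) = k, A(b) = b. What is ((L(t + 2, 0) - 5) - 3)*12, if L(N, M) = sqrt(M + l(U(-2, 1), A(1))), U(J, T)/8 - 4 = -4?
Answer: -84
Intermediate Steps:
U(J, T) = 0 (U(J, T) = 32 + 8*(-4) = 32 - 32 = 0)
L(N, M) = sqrt(1 + M) (L(N, M) = sqrt(M + 1) = sqrt(1 + M))
((L(t + 2, 0) - 5) - 3)*12 = ((sqrt(1 + 0) - 5) - 3)*12 = ((sqrt(1) - 5) - 3)*12 = ((1 - 5) - 3)*12 = (-4 - 3)*12 = -7*12 = -84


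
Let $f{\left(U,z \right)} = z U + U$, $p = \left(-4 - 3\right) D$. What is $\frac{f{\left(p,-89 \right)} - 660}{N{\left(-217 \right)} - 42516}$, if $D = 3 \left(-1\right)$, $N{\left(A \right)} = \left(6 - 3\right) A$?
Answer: $\frac{836}{14389} \approx 0.0581$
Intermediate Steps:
$N{\left(A \right)} = 3 A$
$D = -3$
$p = 21$ ($p = \left(-4 - 3\right) \left(-3\right) = \left(-7\right) \left(-3\right) = 21$)
$f{\left(U,z \right)} = U + U z$ ($f{\left(U,z \right)} = U z + U = U + U z$)
$\frac{f{\left(p,-89 \right)} - 660}{N{\left(-217 \right)} - 42516} = \frac{21 \left(1 - 89\right) - 660}{3 \left(-217\right) - 42516} = \frac{21 \left(-88\right) - 660}{-651 - 42516} = \frac{-1848 - 660}{-43167} = \left(-2508\right) \left(- \frac{1}{43167}\right) = \frac{836}{14389}$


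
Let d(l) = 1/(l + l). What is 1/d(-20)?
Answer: -40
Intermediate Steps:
d(l) = 1/(2*l)
1/d(-20) = 1/((½)/(-20)) = 1/((½)*(-1/20)) = 1/(-1/40) = -40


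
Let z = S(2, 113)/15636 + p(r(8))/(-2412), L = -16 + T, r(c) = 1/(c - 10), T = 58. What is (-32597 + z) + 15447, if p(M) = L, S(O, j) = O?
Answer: -1497213659/87301 ≈ -17150.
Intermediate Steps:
r(c) = 1/(-10 + c)
L = 42 (L = -16 + 58 = 42)
p(M) = 42
z = -1509/87301 (z = 2/15636 + 42/(-2412) = 2*(1/15636) + 42*(-1/2412) = 1/7818 - 7/402 = -1509/87301 ≈ -0.017285)
(-32597 + z) + 15447 = (-32597 - 1509/87301) + 15447 = -2845752206/87301 + 15447 = -1497213659/87301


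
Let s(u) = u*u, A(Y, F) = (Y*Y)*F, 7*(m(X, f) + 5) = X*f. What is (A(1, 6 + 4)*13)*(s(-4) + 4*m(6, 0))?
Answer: -520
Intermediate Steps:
m(X, f) = -5 + X*f/7 (m(X, f) = -5 + (X*f)/7 = -5 + X*f/7)
A(Y, F) = F*Y² (A(Y, F) = Y²*F = F*Y²)
s(u) = u²
(A(1, 6 + 4)*13)*(s(-4) + 4*m(6, 0)) = (((6 + 4)*1²)*13)*((-4)² + 4*(-5 + (⅐)*6*0)) = ((10*1)*13)*(16 + 4*(-5 + 0)) = (10*13)*(16 + 4*(-5)) = 130*(16 - 20) = 130*(-4) = -520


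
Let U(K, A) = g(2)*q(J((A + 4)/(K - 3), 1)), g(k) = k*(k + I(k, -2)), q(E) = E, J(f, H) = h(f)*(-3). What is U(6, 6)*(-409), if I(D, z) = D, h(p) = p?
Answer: 32720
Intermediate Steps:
J(f, H) = -3*f (J(f, H) = f*(-3) = -3*f)
g(k) = 2*k² (g(k) = k*(k + k) = k*(2*k) = 2*k²)
U(K, A) = -24*(4 + A)/(-3 + K) (U(K, A) = (2*2²)*(-3*(A + 4)/(K - 3)) = (2*4)*(-3*(4 + A)/(-3 + K)) = 8*(-3*(4 + A)/(-3 + K)) = -24*(4 + A)/(-3 + K))
U(6, 6)*(-409) = (24*(-4 - 1*6)/(-3 + 6))*(-409) = (24*(-4 - 6)/3)*(-409) = (24*(⅓)*(-10))*(-409) = -80*(-409) = 32720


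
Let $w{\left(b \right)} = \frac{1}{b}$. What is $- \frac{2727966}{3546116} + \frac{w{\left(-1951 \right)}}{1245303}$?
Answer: $- \frac{3313914211500457}{4307797165265874} \approx -0.76928$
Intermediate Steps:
$- \frac{2727966}{3546116} + \frac{w{\left(-1951 \right)}}{1245303} = - \frac{2727966}{3546116} + \frac{1}{\left(-1951\right) 1245303} = \left(-2727966\right) \frac{1}{3546116} - \frac{1}{2429586153} = - \frac{1363983}{1773058} - \frac{1}{2429586153} = - \frac{3313914211500457}{4307797165265874}$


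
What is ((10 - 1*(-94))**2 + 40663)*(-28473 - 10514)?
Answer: -2007011773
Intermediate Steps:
((10 - 1*(-94))**2 + 40663)*(-28473 - 10514) = ((10 + 94)**2 + 40663)*(-38987) = (104**2 + 40663)*(-38987) = (10816 + 40663)*(-38987) = 51479*(-38987) = -2007011773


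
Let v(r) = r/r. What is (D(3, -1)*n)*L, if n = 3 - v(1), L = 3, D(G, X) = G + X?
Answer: 12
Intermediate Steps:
v(r) = 1
n = 2 (n = 3 - 1*1 = 3 - 1 = 2)
(D(3, -1)*n)*L = ((3 - 1)*2)*3 = (2*2)*3 = 4*3 = 12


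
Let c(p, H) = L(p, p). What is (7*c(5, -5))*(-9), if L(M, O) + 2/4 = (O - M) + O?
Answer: -567/2 ≈ -283.50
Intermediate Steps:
L(M, O) = -1/2 - M + 2*O (L(M, O) = -1/2 + ((O - M) + O) = -1/2 + (-M + 2*O) = -1/2 - M + 2*O)
c(p, H) = -1/2 + p (c(p, H) = -1/2 - p + 2*p = -1/2 + p)
(7*c(5, -5))*(-9) = (7*(-1/2 + 5))*(-9) = (7*(9/2))*(-9) = (63/2)*(-9) = -567/2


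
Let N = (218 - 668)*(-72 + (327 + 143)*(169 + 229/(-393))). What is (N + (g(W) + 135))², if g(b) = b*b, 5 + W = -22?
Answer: 21733278193513645056/17161 ≈ 1.2664e+15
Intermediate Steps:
W = -27 (W = -5 - 22 = -27)
g(b) = b²
N = -4662009600/131 (N = -450*(-72 + 470*(169 + 229*(-1/393))) = -450*(-72 + 470*(169 - 229/393)) = -450*(-72 + 470*(66188/393)) = -450*(-72 + 31108360/393) = -450*31080064/393 = -4662009600/131 ≈ -3.5588e+7)
(N + (g(W) + 135))² = (-4662009600/131 + ((-27)² + 135))² = (-4662009600/131 + (729 + 135))² = (-4662009600/131 + 864)² = (-4661896416/131)² = 21733278193513645056/17161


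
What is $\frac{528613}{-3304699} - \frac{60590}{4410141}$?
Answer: $- \frac{2531489576843}{14574188552559} \approx -0.1737$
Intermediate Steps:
$\frac{528613}{-3304699} - \frac{60590}{4410141} = 528613 \left(- \frac{1}{3304699}\right) - \frac{60590}{4410141} = - \frac{528613}{3304699} - \frac{60590}{4410141} = - \frac{2531489576843}{14574188552559}$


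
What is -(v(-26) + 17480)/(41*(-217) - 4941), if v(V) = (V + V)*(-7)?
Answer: 8922/6919 ≈ 1.2895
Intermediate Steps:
v(V) = -14*V (v(V) = (2*V)*(-7) = -14*V)
-(v(-26) + 17480)/(41*(-217) - 4941) = -(-14*(-26) + 17480)/(41*(-217) - 4941) = -(364 + 17480)/(-8897 - 4941) = -17844/(-13838) = -17844*(-1)/13838 = -1*(-8922/6919) = 8922/6919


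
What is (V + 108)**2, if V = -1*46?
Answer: 3844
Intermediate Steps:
V = -46
(V + 108)**2 = (-46 + 108)**2 = 62**2 = 3844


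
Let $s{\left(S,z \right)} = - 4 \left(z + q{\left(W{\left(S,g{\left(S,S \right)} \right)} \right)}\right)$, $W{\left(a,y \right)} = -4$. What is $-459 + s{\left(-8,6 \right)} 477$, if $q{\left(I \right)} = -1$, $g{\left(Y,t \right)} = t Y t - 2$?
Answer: $-9999$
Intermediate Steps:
$g{\left(Y,t \right)} = -2 + Y t^{2}$ ($g{\left(Y,t \right)} = Y t t - 2 = Y t^{2} - 2 = -2 + Y t^{2}$)
$s{\left(S,z \right)} = 4 - 4 z$ ($s{\left(S,z \right)} = - 4 \left(z - 1\right) = - 4 \left(-1 + z\right) = 4 - 4 z$)
$-459 + s{\left(-8,6 \right)} 477 = -459 + \left(4 - 24\right) 477 = -459 - 9540 = -9999$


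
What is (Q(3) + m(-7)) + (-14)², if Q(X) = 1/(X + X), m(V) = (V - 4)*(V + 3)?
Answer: 1441/6 ≈ 240.17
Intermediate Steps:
m(V) = (-4 + V)*(3 + V)
Q(X) = 1/(2*X)
(Q(3) + m(-7)) + (-14)² = ((½)/3 + (-12 + (-7)² - 1*(-7))) + (-14)² = ((½)*(⅓) + (-12 + 49 + 7)) + 196 = (⅙ + 44) + 196 = 265/6 + 196 = 1441/6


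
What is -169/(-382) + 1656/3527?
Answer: 1228655/1347314 ≈ 0.91193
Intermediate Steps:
-169/(-382) + 1656/3527 = -169*(-1/382) + 1656*(1/3527) = 169/382 + 1656/3527 = 1228655/1347314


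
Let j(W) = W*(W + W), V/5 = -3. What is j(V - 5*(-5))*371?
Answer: 74200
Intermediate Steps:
V = -15 (V = 5*(-3) = -15)
j(W) = 2*W**2 (j(W) = W*(2*W) = 2*W**2)
j(V - 5*(-5))*371 = (2*(-15 - 5*(-5))**2)*371 = (2*(-15 + 25)**2)*371 = (2*10**2)*371 = (2*100)*371 = 200*371 = 74200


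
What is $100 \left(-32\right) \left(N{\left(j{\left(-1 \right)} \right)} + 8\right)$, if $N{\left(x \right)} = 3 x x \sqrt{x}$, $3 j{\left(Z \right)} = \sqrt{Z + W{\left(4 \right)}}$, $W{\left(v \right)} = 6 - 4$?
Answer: $-25600 - \frac{3200 \sqrt{3}}{9} \approx -26216.0$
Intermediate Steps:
$W{\left(v \right)} = 2$
$j{\left(Z \right)} = \frac{\sqrt{2 + Z}}{3}$ ($j{\left(Z \right)} = \frac{\sqrt{Z + 2}}{3} = \frac{\sqrt{2 + Z}}{3}$)
$N{\left(x \right)} = 3 x^{\frac{5}{2}}$ ($N{\left(x \right)} = 3 x^{2} \sqrt{x} = 3 x^{\frac{5}{2}}$)
$100 \left(-32\right) \left(N{\left(j{\left(-1 \right)} \right)} + 8\right) = 100 \left(-32\right) \left(3 \left(\frac{\sqrt{2 - 1}}{3}\right)^{\frac{5}{2}} + 8\right) = - 3200 \left(3 \left(\frac{\sqrt{1}}{3}\right)^{\frac{5}{2}} + 8\right) = - 3200 \left(3 \left(\frac{1}{3} \cdot 1\right)^{\frac{5}{2}} + 8\right) = - 3200 \left(\frac{3}{9 \sqrt{3}} + 8\right) = - 3200 \left(3 \frac{\sqrt{3}}{27} + 8\right) = - 3200 \left(\frac{\sqrt{3}}{9} + 8\right) = - 3200 \left(8 + \frac{\sqrt{3}}{9}\right) = -25600 - \frac{3200 \sqrt{3}}{9}$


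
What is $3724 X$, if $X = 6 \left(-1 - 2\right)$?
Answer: $-67032$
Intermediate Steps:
$X = -18$ ($X = 6 \left(-3\right) = -18$)
$3724 X = 3724 \left(-18\right) = -67032$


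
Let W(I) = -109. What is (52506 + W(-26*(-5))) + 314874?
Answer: 367271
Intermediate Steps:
(52506 + W(-26*(-5))) + 314874 = (52506 - 109) + 314874 = 52397 + 314874 = 367271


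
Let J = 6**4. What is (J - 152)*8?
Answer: 9152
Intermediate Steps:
J = 1296
(J - 152)*8 = (1296 - 152)*8 = 1144*8 = 9152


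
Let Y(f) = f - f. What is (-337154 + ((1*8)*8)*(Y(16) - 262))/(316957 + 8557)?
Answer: -176961/162757 ≈ -1.0873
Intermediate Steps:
Y(f) = 0
(-337154 + ((1*8)*8)*(Y(16) - 262))/(316957 + 8557) = (-337154 + ((1*8)*8)*(0 - 262))/(316957 + 8557) = (-337154 + (8*8)*(-262))/325514 = (-337154 + 64*(-262))*(1/325514) = (-337154 - 16768)*(1/325514) = -353922*1/325514 = -176961/162757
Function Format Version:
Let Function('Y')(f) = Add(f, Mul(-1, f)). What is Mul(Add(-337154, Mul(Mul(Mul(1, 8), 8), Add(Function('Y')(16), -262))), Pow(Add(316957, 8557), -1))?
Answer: Rational(-176961, 162757) ≈ -1.0873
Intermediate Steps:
Function('Y')(f) = 0
Mul(Add(-337154, Mul(Mul(Mul(1, 8), 8), Add(Function('Y')(16), -262))), Pow(Add(316957, 8557), -1)) = Mul(Add(-337154, Mul(Mul(Mul(1, 8), 8), Add(0, -262))), Pow(Add(316957, 8557), -1)) = Mul(Add(-337154, Mul(Mul(8, 8), -262)), Pow(325514, -1)) = Mul(Add(-337154, Mul(64, -262)), Rational(1, 325514)) = Mul(Add(-337154, -16768), Rational(1, 325514)) = Mul(-353922, Rational(1, 325514)) = Rational(-176961, 162757)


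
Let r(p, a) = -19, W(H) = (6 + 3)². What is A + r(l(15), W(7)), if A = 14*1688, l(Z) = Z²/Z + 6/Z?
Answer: 23613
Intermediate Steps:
l(Z) = Z + 6/Z
W(H) = 81 (W(H) = 9² = 81)
A = 23632
A + r(l(15), W(7)) = 23632 - 19 = 23613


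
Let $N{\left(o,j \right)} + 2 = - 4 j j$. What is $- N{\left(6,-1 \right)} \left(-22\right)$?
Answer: $-132$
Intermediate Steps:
$N{\left(o,j \right)} = -2 - 4 j^{2}$ ($N{\left(o,j \right)} = -2 + - 4 j j = -2 - 4 j^{2}$)
$- N{\left(6,-1 \right)} \left(-22\right) = - (-2 - 4 \left(-1\right)^{2}) \left(-22\right) = - (-2 - 4) \left(-22\right) = \left(-1\right) \left(-6\right) \left(-22\right) = 6 \left(-22\right) = -132$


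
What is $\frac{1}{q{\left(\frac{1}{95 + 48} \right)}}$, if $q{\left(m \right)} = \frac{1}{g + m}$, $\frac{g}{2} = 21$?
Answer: $\frac{6007}{143} \approx 42.007$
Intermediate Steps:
$g = 42$ ($g = 2 \cdot 21 = 42$)
$q{\left(m \right)} = \frac{1}{42 + m}$
$\frac{1}{q{\left(\frac{1}{95 + 48} \right)}} = \frac{1}{\frac{1}{42 + \frac{1}{95 + 48}}} = \frac{1}{\frac{1}{42 + \frac{1}{143}}} = \frac{1}{\frac{1}{\frac{6007}{143}}} = \frac{1}{\frac{143}{6007}} = \frac{6007}{143}$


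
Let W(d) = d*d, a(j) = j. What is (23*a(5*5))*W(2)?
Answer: 2300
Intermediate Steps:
W(d) = d²
(23*a(5*5))*W(2) = (23*(5*5))*2² = (23*25)*4 = 575*4 = 2300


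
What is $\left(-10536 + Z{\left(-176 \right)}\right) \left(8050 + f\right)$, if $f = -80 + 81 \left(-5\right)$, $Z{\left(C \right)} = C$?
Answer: $-81036280$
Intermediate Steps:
$f = -485$ ($f = -80 - 405 = -485$)
$\left(-10536 + Z{\left(-176 \right)}\right) \left(8050 + f\right) = \left(-10536 - 176\right) \left(8050 - 485\right) = \left(-10712\right) 7565 = -81036280$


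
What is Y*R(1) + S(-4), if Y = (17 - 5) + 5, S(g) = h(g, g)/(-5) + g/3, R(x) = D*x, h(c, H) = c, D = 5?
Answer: 1267/15 ≈ 84.467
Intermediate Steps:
R(x) = 5*x
S(g) = 2*g/15 (S(g) = g/(-5) + g/3 = g*(-⅕) + g*(⅓) = -g/5 + g/3 = 2*g/15)
Y = 17 (Y = 12 + 5 = 17)
Y*R(1) + S(-4) = 17*(5*1) + (2/15)*(-4) = 17*5 - 8/15 = 85 - 8/15 = 1267/15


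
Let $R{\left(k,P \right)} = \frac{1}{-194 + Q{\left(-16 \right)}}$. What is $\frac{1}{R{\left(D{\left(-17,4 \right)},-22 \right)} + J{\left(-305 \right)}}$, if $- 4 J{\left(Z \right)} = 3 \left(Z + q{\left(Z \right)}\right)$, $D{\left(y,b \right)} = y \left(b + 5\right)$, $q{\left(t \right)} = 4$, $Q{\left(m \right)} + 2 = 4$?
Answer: $\frac{192}{43343} \approx 0.0044298$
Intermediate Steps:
$Q{\left(m \right)} = 2$ ($Q{\left(m \right)} = -2 + 4 = 2$)
$D{\left(y,b \right)} = y \left(5 + b\right)$
$J{\left(Z \right)} = -3 - \frac{3 Z}{4}$ ($J{\left(Z \right)} = - \frac{3 \left(Z + 4\right)}{4} = - \frac{3 \left(4 + Z\right)}{4} = - \frac{12 + 3 Z}{4} = -3 - \frac{3 Z}{4}$)
$R{\left(k,P \right)} = - \frac{1}{192}$ ($R{\left(k,P \right)} = \frac{1}{-194 + 2} = \frac{1}{-192} = - \frac{1}{192}$)
$\frac{1}{R{\left(D{\left(-17,4 \right)},-22 \right)} + J{\left(-305 \right)}} = \frac{1}{- \frac{1}{192} - - \frac{903}{4}} = \frac{1}{- \frac{1}{192} + \left(-3 + \frac{915}{4}\right)} = \frac{1}{- \frac{1}{192} + \frac{903}{4}} = \frac{1}{\frac{43343}{192}} = \frac{192}{43343}$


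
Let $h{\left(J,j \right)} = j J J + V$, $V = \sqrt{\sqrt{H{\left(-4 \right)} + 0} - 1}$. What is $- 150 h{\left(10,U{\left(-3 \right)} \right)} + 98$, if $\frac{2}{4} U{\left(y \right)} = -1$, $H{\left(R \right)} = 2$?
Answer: $30098 - 150 \sqrt{-1 + \sqrt{2}} \approx 30001.0$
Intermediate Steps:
$U{\left(y \right)} = -2$ ($U{\left(y \right)} = 2 \left(-1\right) = -2$)
$V = \sqrt{-1 + \sqrt{2}}$ ($V = \sqrt{\sqrt{2 + 0} - 1} = \sqrt{\sqrt{2} - 1} = \sqrt{-1 + \sqrt{2}} \approx 0.64359$)
$h{\left(J,j \right)} = \sqrt{-1 + \sqrt{2}} + j J^{2}$ ($h{\left(J,j \right)} = j J J + \sqrt{-1 + \sqrt{2}} = j J^{2} + \sqrt{-1 + \sqrt{2}} = \sqrt{-1 + \sqrt{2}} + j J^{2}$)
$- 150 h{\left(10,U{\left(-3 \right)} \right)} + 98 = - 150 \left(\sqrt{-1 + \sqrt{2}} - 2 \cdot 10^{2}\right) + 98 = - 150 \left(\sqrt{-1 + \sqrt{2}} - 200\right) + 98 = - 150 \left(-200 + \sqrt{-1 + \sqrt{2}}\right) + 98 = \left(30000 - 150 \sqrt{-1 + \sqrt{2}}\right) + 98 = 30098 - 150 \sqrt{-1 + \sqrt{2}}$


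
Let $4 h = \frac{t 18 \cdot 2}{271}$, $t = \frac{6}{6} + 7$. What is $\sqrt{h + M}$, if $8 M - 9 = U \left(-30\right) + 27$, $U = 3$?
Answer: $\frac{3 i \sqrt{211651}}{542} \approx 2.5464 i$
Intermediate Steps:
$M = - \frac{27}{4}$ ($M = \frac{9}{8} + \frac{3 \left(-30\right) + 27}{8} = \frac{9}{8} + \frac{-90 + 27}{8} = \frac{9}{8} + \frac{1}{8} \left(-63\right) = \frac{9}{8} - \frac{63}{8} = - \frac{27}{4} \approx -6.75$)
$t = 8$ ($t = 6 \cdot \frac{1}{6} + 7 = 1 + 7 = 8$)
$h = \frac{72}{271}$ ($h = \frac{8 \cdot 18 \cdot 2 \cdot \frac{1}{271}}{4} = \frac{144 \cdot 2 \cdot \frac{1}{271}}{4} = \frac{288 \cdot \frac{1}{271}}{4} = \frac{1}{4} \cdot \frac{288}{271} = \frac{72}{271} \approx 0.26568$)
$\sqrt{h + M} = \sqrt{\frac{72}{271} - \frac{27}{4}} = \sqrt{- \frac{7029}{1084}} = \frac{3 i \sqrt{211651}}{542}$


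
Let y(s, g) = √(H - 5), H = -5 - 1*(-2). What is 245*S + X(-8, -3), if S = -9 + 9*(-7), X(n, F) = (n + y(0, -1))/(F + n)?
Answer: -194032/11 - 2*I*√2/11 ≈ -17639.0 - 0.25713*I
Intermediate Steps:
H = -3 (H = -5 + 2 = -3)
y(s, g) = 2*I*√2 (y(s, g) = √(-3 - 5) = √(-8) = 2*I*√2)
X(n, F) = (n + 2*I*√2)/(F + n)
S = -72 (S = -9 - 63 = -72)
245*S + X(-8, -3) = 245*(-72) + (-8 + 2*I*√2)/(-3 - 8) = -17640 + (-8 + 2*I*√2)/(-11) = -17640 - (-8 + 2*I*√2)/11 = -17640 + (8/11 - 2*I*√2/11) = -194032/11 - 2*I*√2/11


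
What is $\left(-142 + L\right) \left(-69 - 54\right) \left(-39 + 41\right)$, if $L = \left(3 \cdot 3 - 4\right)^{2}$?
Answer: $28782$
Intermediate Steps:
$L = 25$ ($L = \left(9 - 4\right)^{2} = 5^{2} = 25$)
$\left(-142 + L\right) \left(-69 - 54\right) \left(-39 + 41\right) = \left(-142 + 25\right) \left(-69 - 54\right) \left(-39 + 41\right) = - 117 \left(\left(-123\right) 2\right) = \left(-117\right) \left(-246\right) = 28782$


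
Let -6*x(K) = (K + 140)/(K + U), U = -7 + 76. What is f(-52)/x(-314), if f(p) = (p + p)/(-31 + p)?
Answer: -25480/2407 ≈ -10.586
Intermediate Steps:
U = 69
f(p) = 2*p/(-31 + p) (f(p) = (2*p)/(-31 + p) = 2*p/(-31 + p))
x(K) = -(140 + K)/(6*(69 + K)) (x(K) = -(K + 140)/(6*(K + 69)) = -(140 + K)/(6*(69 + K)))
f(-52)/x(-314) = (2*(-52)/(-31 - 52))/(((-140 - 1*(-314))/(6*(69 - 314)))) = (2*(-52)/(-83))/(((⅙)*(-140 + 314)/(-245))) = (2*(-52)*(-1/83))/(((⅙)*(-1/245)*174)) = 104/(83*(-29/245)) = (104/83)*(-245/29) = -25480/2407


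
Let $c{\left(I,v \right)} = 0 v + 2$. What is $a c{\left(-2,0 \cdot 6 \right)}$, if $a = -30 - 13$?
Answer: $-86$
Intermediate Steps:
$c{\left(I,v \right)} = 2$ ($c{\left(I,v \right)} = 0 + 2 = 2$)
$a = -43$ ($a = -30 - 13 = -43$)
$a c{\left(-2,0 \cdot 6 \right)} = \left(-43\right) 2 = -86$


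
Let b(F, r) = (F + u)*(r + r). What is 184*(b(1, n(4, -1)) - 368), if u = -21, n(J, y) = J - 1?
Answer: -89792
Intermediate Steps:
n(J, y) = -1 + J
b(F, r) = 2*r*(-21 + F) (b(F, r) = (F - 21)*(r + r) = (-21 + F)*(2*r) = 2*r*(-21 + F))
184*(b(1, n(4, -1)) - 368) = 184*(2*(-1 + 4)*(-21 + 1) - 368) = 184*(2*3*(-20) - 368) = 184*(-120 - 368) = 184*(-488) = -89792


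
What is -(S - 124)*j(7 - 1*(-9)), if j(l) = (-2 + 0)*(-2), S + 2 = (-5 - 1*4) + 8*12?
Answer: 156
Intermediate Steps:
S = 85 (S = -2 + ((-5 - 1*4) + 8*12) = -2 + ((-5 - 4) + 96) = -2 + (-9 + 96) = -2 + 87 = 85)
j(l) = 4 (j(l) = -2*(-2) = 4)
-(S - 124)*j(7 - 1*(-9)) = -(85 - 124)*4 = -(-39)*4 = -1*(-156) = 156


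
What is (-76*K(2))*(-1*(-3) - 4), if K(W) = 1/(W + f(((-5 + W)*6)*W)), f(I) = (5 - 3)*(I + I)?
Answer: -38/71 ≈ -0.53521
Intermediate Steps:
f(I) = 4*I (f(I) = 2*(2*I) = 4*I)
K(W) = 1/(W + 4*W*(-30 + 6*W)) (K(W) = 1/(W + 4*(((-5 + W)*6)*W)) = 1/(W + 4*((-30 + 6*W)*W)) = 1/(W + 4*(W*(-30 + 6*W))) = 1/(W + 4*W*(-30 + 6*W)))
(-76*K(2))*(-1*(-3) - 4) = (-76/(2*(-119 + 24*2)))*(-1*(-3) - 4) = (-38/(-119 + 48))*(3 - 4) = -38/(-71)*(-1) = -38*(-1)/71*(-1) = -76*(-1/142)*(-1) = (38/71)*(-1) = -38/71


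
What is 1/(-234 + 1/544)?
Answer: -544/127295 ≈ -0.0042735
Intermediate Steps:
1/(-234 + 1/544) = 1/(-127295/544) = -544/127295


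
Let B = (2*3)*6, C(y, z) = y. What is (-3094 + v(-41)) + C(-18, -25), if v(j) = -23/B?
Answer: -112055/36 ≈ -3112.6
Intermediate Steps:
B = 36 (B = 6*6 = 36)
v(j) = -23/36
(-3094 + v(-41)) + C(-18, -25) = (-3094 - 23/36) - 18 = -111407/36 - 18 = -112055/36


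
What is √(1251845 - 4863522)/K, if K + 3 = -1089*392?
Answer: -I*√3611677/426891 ≈ -0.0044518*I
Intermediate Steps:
K = -426891 (K = -3 - 1089*392 = -3 - 426888 = -426891)
√(1251845 - 4863522)/K = √(1251845 - 4863522)/(-426891) = √(-3611677)*(-1/426891) = (I*√3611677)*(-1/426891) = -I*√3611677/426891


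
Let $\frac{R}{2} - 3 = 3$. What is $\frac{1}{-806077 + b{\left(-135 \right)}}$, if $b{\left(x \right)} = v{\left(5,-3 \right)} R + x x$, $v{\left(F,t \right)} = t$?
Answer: $- \frac{1}{787888} \approx -1.2692 \cdot 10^{-6}$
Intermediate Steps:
$R = 12$ ($R = 6 + 2 \cdot 3 = 6 + 6 = 12$)
$b{\left(x \right)} = -36 + x^{2}$ ($b{\left(x \right)} = \left(-3\right) 12 + x x = -36 + x^{2}$)
$\frac{1}{-806077 + b{\left(-135 \right)}} = \frac{1}{-806077 - \left(36 - \left(-135\right)^{2}\right)} = \frac{1}{-806077 + \left(-36 + 18225\right)} = \frac{1}{-806077 + 18189} = \frac{1}{-787888} = - \frac{1}{787888}$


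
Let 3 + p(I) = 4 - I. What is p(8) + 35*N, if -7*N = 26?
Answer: -137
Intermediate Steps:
p(I) = 1 - I (p(I) = -3 + (4 - I) = 1 - I)
N = -26/7 (N = -⅐*26 = -26/7 ≈ -3.7143)
p(8) + 35*N = (1 - 1*8) + 35*(-26/7) = (1 - 8) - 130 = -7 - 130 = -137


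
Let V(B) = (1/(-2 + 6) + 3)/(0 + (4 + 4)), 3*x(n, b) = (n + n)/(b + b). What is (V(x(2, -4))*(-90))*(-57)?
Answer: 33345/16 ≈ 2084.1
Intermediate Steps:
x(n, b) = n/(3*b) (x(n, b) = ((n + n)/(b + b))/3 = ((2*n)/((2*b)))/3 = ((2*n)*(1/(2*b)))/3 = (n/b)/3 = n/(3*b))
V(B) = 13/32 (V(B) = (1/4 + 3)/(0 + 8) = (1/4 + 3)/8 = (13/4)*(1/8) = 13/32)
(V(x(2, -4))*(-90))*(-57) = ((13/32)*(-90))*(-57) = -585/16*(-57) = 33345/16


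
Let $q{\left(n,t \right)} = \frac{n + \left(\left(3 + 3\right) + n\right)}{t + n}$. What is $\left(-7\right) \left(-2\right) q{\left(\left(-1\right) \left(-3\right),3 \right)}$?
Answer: $28$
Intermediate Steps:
$q{\left(n,t \right)} = \frac{6 + 2 n}{n + t}$ ($q{\left(n,t \right)} = \frac{n + \left(6 + n\right)}{n + t} = \frac{6 + 2 n}{n + t}$)
$\left(-7\right) \left(-2\right) q{\left(\left(-1\right) \left(-3\right),3 \right)} = \left(-7\right) \left(-2\right) \frac{2 \left(3 - -3\right)}{\left(-1\right) \left(-3\right) + 3} = 14 \frac{2 \left(3 + 3\right)}{3 + 3} = 14 \cdot 2 \cdot \frac{1}{6} \cdot 6 = 14 \cdot 2 = 28$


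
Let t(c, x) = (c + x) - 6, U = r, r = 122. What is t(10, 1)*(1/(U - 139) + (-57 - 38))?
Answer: -8080/17 ≈ -475.29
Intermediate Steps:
U = 122
t(c, x) = -6 + c + x
t(10, 1)*(1/(U - 139) + (-57 - 38)) = (-6 + 10 + 1)*(1/(122 - 139) + (-57 - 38)) = 5*(1/(-17) - 95) = 5*(-1/17 - 95) = 5*(-1616/17) = -8080/17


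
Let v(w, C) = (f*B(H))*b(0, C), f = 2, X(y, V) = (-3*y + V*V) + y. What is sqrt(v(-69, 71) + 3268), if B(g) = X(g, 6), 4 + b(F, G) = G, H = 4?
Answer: 6*sqrt(195) ≈ 83.785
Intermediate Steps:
X(y, V) = V**2 - 2*y (X(y, V) = (-3*y + V**2) + y = (V**2 - 3*y) + y = V**2 - 2*y)
b(F, G) = -4 + G
B(g) = 36 - 2*g (B(g) = 6**2 - 2*g = 36 - 2*g)
v(w, C) = -224 + 56*C (v(w, C) = (2*(36 - 2*4))*(-4 + C) = (2*(36 - 8))*(-4 + C) = (2*28)*(-4 + C) = 56*(-4 + C) = -224 + 56*C)
sqrt(v(-69, 71) + 3268) = sqrt((-224 + 56*71) + 3268) = sqrt((-224 + 3976) + 3268) = sqrt(3752 + 3268) = sqrt(7020) = 6*sqrt(195)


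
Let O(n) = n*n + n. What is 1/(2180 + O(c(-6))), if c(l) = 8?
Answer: 1/2252 ≈ 0.00044405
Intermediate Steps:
O(n) = n + n² (O(n) = n² + n = n + n²)
1/(2180 + O(c(-6))) = 1/(2180 + 8*(1 + 8)) = 1/(2180 + 8*9) = 1/(2180 + 72) = 1/2252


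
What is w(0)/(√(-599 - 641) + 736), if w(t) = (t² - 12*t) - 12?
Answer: -1104/67867 + 3*I*√310/67867 ≈ -0.016267 + 0.00077829*I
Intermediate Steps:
w(t) = -12 + t² - 12*t
w(0)/(√(-599 - 641) + 736) = (-12 + 0² - 12*0)/(√(-599 - 641) + 736) = (-12 + 0 + 0)/(√(-1240) + 736) = -12/(2*I*√310 + 736) = -12/(736 + 2*I*√310)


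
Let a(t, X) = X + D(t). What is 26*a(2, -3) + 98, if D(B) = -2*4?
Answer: -188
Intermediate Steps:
D(B) = -8
a(t, X) = -8 + X (a(t, X) = X - 8 = -8 + X)
26*a(2, -3) + 98 = 26*(-8 - 3) + 98 = 26*(-11) + 98 = -286 + 98 = -188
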